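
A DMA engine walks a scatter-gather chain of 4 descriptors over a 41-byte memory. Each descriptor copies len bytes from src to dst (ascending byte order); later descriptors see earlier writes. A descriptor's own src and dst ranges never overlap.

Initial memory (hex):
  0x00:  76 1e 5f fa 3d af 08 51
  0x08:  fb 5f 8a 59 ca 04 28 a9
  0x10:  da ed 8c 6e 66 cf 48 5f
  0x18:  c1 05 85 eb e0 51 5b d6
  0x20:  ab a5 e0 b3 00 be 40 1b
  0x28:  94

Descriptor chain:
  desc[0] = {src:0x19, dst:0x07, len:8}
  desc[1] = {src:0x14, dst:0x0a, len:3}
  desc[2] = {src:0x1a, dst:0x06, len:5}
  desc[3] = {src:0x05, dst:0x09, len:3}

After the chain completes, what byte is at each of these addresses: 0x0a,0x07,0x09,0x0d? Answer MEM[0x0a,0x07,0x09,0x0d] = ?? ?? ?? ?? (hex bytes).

[0] 0x19->0x07 len=8 : 05 85 eb e0 51 5b d6 ab
[1] 0x14->0x0a len=3 : 66 cf 48
[2] 0x1a->0x06 len=5 : 85 eb e0 51 5b
[3] 0x05->0x09 len=3 : af 85 eb
query mem[0x0a]=0x85, mem[0x07]=0xeb, mem[0x09]=0xaf, mem[0x0d]=0xd6

MEM[0x0a,0x07,0x09,0x0d] = 85 eb af d6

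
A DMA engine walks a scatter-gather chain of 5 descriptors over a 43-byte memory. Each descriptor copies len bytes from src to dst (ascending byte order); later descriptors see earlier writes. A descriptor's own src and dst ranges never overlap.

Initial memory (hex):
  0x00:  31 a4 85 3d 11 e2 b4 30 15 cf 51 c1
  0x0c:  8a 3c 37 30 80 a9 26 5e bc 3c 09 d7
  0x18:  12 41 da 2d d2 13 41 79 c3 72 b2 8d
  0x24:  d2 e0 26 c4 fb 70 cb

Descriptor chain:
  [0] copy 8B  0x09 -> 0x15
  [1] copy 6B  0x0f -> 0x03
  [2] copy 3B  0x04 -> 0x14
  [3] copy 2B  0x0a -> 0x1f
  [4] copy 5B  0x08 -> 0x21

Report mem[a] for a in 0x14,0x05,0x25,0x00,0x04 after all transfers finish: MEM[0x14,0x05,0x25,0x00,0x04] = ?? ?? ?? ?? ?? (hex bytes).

#0 dst[0x15+8] := {0xcf,0x51,0xc1,0x8a,0x3c,0x37,0x30,0x80}
#1 dst[0x03+6] := {0x30,0x80,0xa9,0x26,0x5e,0xbc}
#2 dst[0x14+3] := {0x80,0xa9,0x26}
#3 dst[0x1f+2] := {0x51,0xc1}
#4 dst[0x21+5] := {0xbc,0xcf,0x51,0xc1,0x8a}
query mem[0x14]=0x80, mem[0x05]=0xa9, mem[0x25]=0x8a, mem[0x00]=0x31, mem[0x04]=0x80

MEM[0x14,0x05,0x25,0x00,0x04] = 80 a9 8a 31 80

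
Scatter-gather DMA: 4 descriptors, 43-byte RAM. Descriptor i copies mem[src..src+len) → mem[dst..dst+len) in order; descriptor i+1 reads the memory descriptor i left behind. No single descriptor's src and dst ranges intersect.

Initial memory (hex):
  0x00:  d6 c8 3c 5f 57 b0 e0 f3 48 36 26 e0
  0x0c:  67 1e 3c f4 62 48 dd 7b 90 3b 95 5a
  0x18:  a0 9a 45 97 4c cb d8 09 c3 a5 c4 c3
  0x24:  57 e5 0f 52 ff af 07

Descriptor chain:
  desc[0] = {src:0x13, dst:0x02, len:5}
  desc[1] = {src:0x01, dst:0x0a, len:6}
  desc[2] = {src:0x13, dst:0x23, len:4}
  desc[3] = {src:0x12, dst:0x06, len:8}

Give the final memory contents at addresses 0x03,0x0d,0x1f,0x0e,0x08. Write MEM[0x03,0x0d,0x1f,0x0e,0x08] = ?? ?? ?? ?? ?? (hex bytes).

MEM[0x03,0x0d,0x1f,0x0e,0x08] = 90 9a 09 95 90

  after D0: wrote 5B at 0x02 = 7b903b955a
  after D1: wrote 6B at 0x0a = c87b903b955a
  after D2: wrote 4B at 0x23 = 7b903b95
  after D3: wrote 8B at 0x06 = dd7b903b955aa09a
query mem[0x03]=0x90, mem[0x0d]=0x9a, mem[0x1f]=0x09, mem[0x0e]=0x95, mem[0x08]=0x90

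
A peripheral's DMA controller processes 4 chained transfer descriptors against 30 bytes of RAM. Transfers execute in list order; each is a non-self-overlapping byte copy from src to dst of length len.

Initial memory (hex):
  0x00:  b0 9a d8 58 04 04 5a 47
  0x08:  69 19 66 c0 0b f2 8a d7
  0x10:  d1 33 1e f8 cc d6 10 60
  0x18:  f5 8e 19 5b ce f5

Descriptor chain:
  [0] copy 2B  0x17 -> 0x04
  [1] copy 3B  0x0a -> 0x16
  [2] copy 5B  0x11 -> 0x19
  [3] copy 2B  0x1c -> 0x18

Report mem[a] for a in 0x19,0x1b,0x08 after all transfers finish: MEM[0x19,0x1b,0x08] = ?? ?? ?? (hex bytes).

D0: mem[0x04..0x05] <- [60 f5]
D1: mem[0x16..0x18] <- [66 c0 0b]
D2: mem[0x19..0x1d] <- [33 1e f8 cc d6]
D3: mem[0x18..0x19] <- [cc d6]
query mem[0x19]=0xd6, mem[0x1b]=0xf8, mem[0x08]=0x69

MEM[0x19,0x1b,0x08] = d6 f8 69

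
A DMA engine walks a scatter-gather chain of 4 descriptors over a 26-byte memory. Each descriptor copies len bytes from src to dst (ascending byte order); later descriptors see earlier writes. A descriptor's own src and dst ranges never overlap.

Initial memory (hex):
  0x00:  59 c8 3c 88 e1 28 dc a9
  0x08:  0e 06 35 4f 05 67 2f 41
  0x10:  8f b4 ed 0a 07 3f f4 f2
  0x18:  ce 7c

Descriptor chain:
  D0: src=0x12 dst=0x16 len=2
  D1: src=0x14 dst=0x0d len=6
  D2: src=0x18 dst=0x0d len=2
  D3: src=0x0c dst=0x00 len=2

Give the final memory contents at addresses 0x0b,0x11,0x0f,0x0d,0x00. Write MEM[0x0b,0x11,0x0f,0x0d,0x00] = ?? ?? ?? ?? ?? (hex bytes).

  after D0: wrote 2B at 0x16 = ed0a
  after D1: wrote 6B at 0x0d = 073fed0ace7c
  after D2: wrote 2B at 0x0d = ce7c
  after D3: wrote 2B at 0x00 = 05ce
query mem[0x0b]=0x4f, mem[0x11]=0xce, mem[0x0f]=0xed, mem[0x0d]=0xce, mem[0x00]=0x05

MEM[0x0b,0x11,0x0f,0x0d,0x00] = 4f ce ed ce 05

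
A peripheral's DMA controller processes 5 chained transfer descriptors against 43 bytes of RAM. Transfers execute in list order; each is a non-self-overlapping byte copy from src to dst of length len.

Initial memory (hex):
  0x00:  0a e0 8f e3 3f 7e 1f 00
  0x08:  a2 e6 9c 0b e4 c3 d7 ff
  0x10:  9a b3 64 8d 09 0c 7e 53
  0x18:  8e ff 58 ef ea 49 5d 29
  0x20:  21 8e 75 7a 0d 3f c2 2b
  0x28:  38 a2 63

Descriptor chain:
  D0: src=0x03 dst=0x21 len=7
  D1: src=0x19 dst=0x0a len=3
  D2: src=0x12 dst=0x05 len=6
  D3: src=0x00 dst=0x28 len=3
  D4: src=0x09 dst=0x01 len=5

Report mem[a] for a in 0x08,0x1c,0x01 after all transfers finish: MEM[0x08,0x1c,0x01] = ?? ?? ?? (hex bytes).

D0: mem[0x21..0x27] <- [e3 3f 7e 1f 00 a2 e6]
D1: mem[0x0a..0x0c] <- [ff 58 ef]
D2: mem[0x05..0x0a] <- [64 8d 09 0c 7e 53]
D3: mem[0x28..0x2a] <- [0a e0 8f]
D4: mem[0x01..0x05] <- [7e 53 58 ef c3]
query mem[0x08]=0x0c, mem[0x1c]=0xea, mem[0x01]=0x7e

MEM[0x08,0x1c,0x01] = 0c ea 7e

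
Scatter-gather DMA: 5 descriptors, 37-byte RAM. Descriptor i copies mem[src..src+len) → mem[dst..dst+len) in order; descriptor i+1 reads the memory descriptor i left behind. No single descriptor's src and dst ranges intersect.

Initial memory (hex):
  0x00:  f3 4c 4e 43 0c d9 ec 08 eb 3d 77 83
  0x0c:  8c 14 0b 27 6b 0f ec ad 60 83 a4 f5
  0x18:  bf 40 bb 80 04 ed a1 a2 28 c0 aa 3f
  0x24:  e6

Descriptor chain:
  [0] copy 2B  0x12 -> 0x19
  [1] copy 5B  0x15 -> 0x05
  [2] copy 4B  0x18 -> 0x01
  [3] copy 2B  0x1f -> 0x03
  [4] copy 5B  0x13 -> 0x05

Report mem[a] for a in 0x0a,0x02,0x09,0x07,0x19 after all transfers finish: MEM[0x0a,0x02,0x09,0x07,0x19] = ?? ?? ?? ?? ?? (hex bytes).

[0] 0x12->0x19 len=2 : ec ad
[1] 0x15->0x05 len=5 : 83 a4 f5 bf ec
[2] 0x18->0x01 len=4 : bf ec ad 80
[3] 0x1f->0x03 len=2 : a2 28
[4] 0x13->0x05 len=5 : ad 60 83 a4 f5
query mem[0x0a]=0x77, mem[0x02]=0xec, mem[0x09]=0xf5, mem[0x07]=0x83, mem[0x19]=0xec

MEM[0x0a,0x02,0x09,0x07,0x19] = 77 ec f5 83 ec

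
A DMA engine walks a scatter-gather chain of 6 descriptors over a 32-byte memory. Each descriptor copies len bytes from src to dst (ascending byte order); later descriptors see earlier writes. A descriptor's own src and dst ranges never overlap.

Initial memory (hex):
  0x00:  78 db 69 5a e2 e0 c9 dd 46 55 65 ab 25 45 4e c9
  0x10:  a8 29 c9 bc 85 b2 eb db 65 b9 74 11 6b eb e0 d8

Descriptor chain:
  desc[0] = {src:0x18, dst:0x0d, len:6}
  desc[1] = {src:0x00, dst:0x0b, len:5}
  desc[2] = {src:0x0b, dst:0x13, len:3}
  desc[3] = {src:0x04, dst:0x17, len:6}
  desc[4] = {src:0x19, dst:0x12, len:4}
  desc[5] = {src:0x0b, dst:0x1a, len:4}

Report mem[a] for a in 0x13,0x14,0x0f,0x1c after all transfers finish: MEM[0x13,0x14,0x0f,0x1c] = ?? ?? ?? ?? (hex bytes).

D0: mem[0x0d..0x12] <- [65 b9 74 11 6b eb]
D1: mem[0x0b..0x0f] <- [78 db 69 5a e2]
D2: mem[0x13..0x15] <- [78 db 69]
D3: mem[0x17..0x1c] <- [e2 e0 c9 dd 46 55]
D4: mem[0x12..0x15] <- [c9 dd 46 55]
D5: mem[0x1a..0x1d] <- [78 db 69 5a]
query mem[0x13]=0xdd, mem[0x14]=0x46, mem[0x0f]=0xe2, mem[0x1c]=0x69

MEM[0x13,0x14,0x0f,0x1c] = dd 46 e2 69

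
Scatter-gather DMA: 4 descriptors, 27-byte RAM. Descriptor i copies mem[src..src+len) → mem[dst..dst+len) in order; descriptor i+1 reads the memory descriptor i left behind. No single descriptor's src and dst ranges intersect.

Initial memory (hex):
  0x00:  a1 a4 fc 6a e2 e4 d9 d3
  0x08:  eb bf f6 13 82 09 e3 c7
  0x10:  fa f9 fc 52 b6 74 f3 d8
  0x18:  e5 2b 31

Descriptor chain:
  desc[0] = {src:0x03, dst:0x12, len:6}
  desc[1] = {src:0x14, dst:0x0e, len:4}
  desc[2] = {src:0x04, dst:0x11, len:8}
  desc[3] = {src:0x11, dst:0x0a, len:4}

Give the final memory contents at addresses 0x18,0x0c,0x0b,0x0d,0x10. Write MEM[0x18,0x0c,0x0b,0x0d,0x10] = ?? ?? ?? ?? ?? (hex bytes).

  after D0: wrote 6B at 0x12 = 6ae2e4d9d3eb
  after D1: wrote 4B at 0x0e = e4d9d3eb
  after D2: wrote 8B at 0x11 = e2e4d9d3ebbff613
  after D3: wrote 4B at 0x0a = e2e4d9d3
query mem[0x18]=0x13, mem[0x0c]=0xd9, mem[0x0b]=0xe4, mem[0x0d]=0xd3, mem[0x10]=0xd3

MEM[0x18,0x0c,0x0b,0x0d,0x10] = 13 d9 e4 d3 d3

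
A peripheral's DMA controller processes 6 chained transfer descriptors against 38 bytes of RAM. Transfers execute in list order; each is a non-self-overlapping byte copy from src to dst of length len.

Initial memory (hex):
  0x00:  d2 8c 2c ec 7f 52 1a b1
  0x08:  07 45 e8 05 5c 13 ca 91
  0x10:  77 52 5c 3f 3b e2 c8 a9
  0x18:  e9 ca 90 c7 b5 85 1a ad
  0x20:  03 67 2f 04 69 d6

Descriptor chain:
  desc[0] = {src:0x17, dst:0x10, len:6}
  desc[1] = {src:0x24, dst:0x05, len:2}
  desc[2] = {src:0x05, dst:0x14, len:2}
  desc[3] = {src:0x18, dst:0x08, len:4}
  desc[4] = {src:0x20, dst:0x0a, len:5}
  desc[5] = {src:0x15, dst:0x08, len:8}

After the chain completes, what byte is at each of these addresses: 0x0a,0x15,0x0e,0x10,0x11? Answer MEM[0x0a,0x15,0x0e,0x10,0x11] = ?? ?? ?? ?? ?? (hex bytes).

[0] 0x17->0x10 len=6 : a9 e9 ca 90 c7 b5
[1] 0x24->0x05 len=2 : 69 d6
[2] 0x05->0x14 len=2 : 69 d6
[3] 0x18->0x08 len=4 : e9 ca 90 c7
[4] 0x20->0x0a len=5 : 03 67 2f 04 69
[5] 0x15->0x08 len=8 : d6 c8 a9 e9 ca 90 c7 b5
query mem[0x0a]=0xa9, mem[0x15]=0xd6, mem[0x0e]=0xc7, mem[0x10]=0xa9, mem[0x11]=0xe9

MEM[0x0a,0x15,0x0e,0x10,0x11] = a9 d6 c7 a9 e9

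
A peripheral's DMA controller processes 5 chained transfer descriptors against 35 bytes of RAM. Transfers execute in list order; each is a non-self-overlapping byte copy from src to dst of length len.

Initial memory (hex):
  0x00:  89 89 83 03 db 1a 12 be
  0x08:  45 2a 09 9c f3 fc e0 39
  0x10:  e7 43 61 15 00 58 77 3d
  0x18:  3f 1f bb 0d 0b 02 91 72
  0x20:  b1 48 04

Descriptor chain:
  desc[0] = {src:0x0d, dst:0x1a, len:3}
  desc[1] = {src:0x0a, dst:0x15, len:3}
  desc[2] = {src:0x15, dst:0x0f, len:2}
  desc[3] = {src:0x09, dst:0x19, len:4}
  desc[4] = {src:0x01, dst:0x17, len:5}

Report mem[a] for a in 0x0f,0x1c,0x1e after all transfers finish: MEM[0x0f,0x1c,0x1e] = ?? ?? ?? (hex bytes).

#0 dst[0x1a+3] := {0xfc,0xe0,0x39}
#1 dst[0x15+3] := {0x09,0x9c,0xf3}
#2 dst[0x0f+2] := {0x09,0x9c}
#3 dst[0x19+4] := {0x2a,0x09,0x9c,0xf3}
#4 dst[0x17+5] := {0x89,0x83,0x03,0xdb,0x1a}
query mem[0x0f]=0x09, mem[0x1c]=0xf3, mem[0x1e]=0x91

MEM[0x0f,0x1c,0x1e] = 09 f3 91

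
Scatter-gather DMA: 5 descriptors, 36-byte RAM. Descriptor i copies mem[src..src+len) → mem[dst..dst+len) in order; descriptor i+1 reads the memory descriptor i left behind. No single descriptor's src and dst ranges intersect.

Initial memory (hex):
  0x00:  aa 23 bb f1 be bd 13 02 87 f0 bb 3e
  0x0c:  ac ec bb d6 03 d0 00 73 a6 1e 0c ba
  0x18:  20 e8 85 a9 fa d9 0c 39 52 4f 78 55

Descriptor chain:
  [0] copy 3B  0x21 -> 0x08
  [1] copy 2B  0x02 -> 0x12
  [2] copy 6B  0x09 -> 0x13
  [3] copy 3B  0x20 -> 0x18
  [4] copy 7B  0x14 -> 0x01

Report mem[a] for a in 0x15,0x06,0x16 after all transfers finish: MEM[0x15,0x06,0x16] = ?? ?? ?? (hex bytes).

MEM[0x15,0x06,0x16] = 3e 4f ac

D0: mem[0x08..0x0a] <- [4f 78 55]
D1: mem[0x12..0x13] <- [bb f1]
D2: mem[0x13..0x18] <- [78 55 3e ac ec bb]
D3: mem[0x18..0x1a] <- [52 4f 78]
D4: mem[0x01..0x07] <- [55 3e ac ec 52 4f 78]
query mem[0x15]=0x3e, mem[0x06]=0x4f, mem[0x16]=0xac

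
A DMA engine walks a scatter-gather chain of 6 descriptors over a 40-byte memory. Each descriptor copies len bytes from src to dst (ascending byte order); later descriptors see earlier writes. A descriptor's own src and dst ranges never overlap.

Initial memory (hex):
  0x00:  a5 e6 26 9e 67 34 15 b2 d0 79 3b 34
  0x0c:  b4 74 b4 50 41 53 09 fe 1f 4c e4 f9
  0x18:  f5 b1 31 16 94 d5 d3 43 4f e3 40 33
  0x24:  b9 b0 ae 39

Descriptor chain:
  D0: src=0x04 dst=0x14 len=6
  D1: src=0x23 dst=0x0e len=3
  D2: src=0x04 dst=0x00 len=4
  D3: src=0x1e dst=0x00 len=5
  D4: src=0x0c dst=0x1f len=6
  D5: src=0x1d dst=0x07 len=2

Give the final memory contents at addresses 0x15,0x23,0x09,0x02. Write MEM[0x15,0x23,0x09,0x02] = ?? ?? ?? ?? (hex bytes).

MEM[0x15,0x23,0x09,0x02] = 34 b0 79 4f

D0: mem[0x14..0x19] <- [67 34 15 b2 d0 79]
D1: mem[0x0e..0x10] <- [33 b9 b0]
D2: mem[0x00..0x03] <- [67 34 15 b2]
D3: mem[0x00..0x04] <- [d3 43 4f e3 40]
D4: mem[0x1f..0x24] <- [b4 74 33 b9 b0 53]
D5: mem[0x07..0x08] <- [d5 d3]
query mem[0x15]=0x34, mem[0x23]=0xb0, mem[0x09]=0x79, mem[0x02]=0x4f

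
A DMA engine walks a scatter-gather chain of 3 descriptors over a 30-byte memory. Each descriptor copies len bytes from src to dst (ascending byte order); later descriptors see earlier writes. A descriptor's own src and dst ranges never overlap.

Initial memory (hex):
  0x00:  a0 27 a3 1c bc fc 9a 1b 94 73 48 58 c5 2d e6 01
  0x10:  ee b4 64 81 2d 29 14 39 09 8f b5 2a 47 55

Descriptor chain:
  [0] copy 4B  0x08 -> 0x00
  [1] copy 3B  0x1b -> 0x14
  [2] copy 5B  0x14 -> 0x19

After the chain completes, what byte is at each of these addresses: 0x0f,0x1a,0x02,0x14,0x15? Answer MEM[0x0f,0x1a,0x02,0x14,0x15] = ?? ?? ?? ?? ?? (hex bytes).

  after D0: wrote 4B at 0x00 = 94734858
  after D1: wrote 3B at 0x14 = 2a4755
  after D2: wrote 5B at 0x19 = 2a47553909
query mem[0x0f]=0x01, mem[0x1a]=0x47, mem[0x02]=0x48, mem[0x14]=0x2a, mem[0x15]=0x47

MEM[0x0f,0x1a,0x02,0x14,0x15] = 01 47 48 2a 47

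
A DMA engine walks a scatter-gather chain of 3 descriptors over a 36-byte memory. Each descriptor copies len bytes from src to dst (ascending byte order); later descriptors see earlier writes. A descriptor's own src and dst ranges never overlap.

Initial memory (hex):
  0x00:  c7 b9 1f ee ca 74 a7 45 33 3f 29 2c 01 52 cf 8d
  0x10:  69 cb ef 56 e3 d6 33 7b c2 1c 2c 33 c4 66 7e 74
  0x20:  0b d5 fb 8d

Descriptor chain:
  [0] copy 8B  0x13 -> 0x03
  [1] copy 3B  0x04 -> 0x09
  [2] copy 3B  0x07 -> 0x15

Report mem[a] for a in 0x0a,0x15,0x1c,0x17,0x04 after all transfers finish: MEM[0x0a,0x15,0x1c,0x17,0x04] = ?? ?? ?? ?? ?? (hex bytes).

  after D0: wrote 8B at 0x03 = 56e3d6337bc21c2c
  after D1: wrote 3B at 0x09 = e3d633
  after D2: wrote 3B at 0x15 = 7bc2e3
query mem[0x0a]=0xd6, mem[0x15]=0x7b, mem[0x1c]=0xc4, mem[0x17]=0xe3, mem[0x04]=0xe3

MEM[0x0a,0x15,0x1c,0x17,0x04] = d6 7b c4 e3 e3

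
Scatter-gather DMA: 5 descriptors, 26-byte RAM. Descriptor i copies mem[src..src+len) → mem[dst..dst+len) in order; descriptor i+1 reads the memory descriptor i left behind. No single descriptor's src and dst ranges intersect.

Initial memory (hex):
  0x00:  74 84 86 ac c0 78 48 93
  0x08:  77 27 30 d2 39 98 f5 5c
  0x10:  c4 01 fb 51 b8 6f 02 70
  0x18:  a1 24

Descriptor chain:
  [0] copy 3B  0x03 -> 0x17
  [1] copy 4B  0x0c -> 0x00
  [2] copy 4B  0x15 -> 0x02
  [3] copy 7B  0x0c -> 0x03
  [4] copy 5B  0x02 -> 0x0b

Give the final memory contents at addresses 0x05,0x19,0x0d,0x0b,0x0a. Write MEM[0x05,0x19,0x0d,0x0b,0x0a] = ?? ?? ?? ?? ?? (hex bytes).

MEM[0x05,0x19,0x0d,0x0b,0x0a] = f5 78 98 6f 30

[0] 0x03->0x17 len=3 : ac c0 78
[1] 0x0c->0x00 len=4 : 39 98 f5 5c
[2] 0x15->0x02 len=4 : 6f 02 ac c0
[3] 0x0c->0x03 len=7 : 39 98 f5 5c c4 01 fb
[4] 0x02->0x0b len=5 : 6f 39 98 f5 5c
query mem[0x05]=0xf5, mem[0x19]=0x78, mem[0x0d]=0x98, mem[0x0b]=0x6f, mem[0x0a]=0x30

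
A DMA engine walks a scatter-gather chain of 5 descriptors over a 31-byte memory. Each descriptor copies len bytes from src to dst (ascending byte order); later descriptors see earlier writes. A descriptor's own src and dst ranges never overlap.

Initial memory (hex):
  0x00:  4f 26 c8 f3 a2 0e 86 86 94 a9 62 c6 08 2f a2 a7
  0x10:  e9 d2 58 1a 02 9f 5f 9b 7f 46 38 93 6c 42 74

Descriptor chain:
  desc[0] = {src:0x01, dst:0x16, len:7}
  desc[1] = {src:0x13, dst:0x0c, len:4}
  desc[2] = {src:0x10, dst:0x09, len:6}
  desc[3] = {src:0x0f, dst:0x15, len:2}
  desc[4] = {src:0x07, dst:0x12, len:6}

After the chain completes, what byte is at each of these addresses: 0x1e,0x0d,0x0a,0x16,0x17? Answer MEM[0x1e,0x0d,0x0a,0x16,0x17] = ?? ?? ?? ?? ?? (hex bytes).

  after D0: wrote 7B at 0x16 = 26c8f3a20e8686
  after D1: wrote 4B at 0x0c = 1a029f26
  after D2: wrote 6B at 0x09 = e9d2581a029f
  after D3: wrote 2B at 0x15 = 26e9
  after D4: wrote 6B at 0x12 = 8694e9d2581a
query mem[0x1e]=0x74, mem[0x0d]=0x02, mem[0x0a]=0xd2, mem[0x16]=0x58, mem[0x17]=0x1a

MEM[0x1e,0x0d,0x0a,0x16,0x17] = 74 02 d2 58 1a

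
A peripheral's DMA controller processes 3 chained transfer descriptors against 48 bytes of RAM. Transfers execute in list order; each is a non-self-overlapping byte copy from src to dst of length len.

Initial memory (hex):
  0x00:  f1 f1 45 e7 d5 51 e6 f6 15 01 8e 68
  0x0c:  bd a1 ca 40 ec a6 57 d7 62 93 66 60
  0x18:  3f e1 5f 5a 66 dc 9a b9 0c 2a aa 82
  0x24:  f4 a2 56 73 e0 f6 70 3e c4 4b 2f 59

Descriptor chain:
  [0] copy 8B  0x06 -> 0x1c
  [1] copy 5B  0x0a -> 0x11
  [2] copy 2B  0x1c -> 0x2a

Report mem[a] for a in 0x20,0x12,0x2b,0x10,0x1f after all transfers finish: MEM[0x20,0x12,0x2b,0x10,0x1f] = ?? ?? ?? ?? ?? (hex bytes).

#0 dst[0x1c+8] := {0xe6,0xf6,0x15,0x01,0x8e,0x68,0xbd,0xa1}
#1 dst[0x11+5] := {0x8e,0x68,0xbd,0xa1,0xca}
#2 dst[0x2a+2] := {0xe6,0xf6}
query mem[0x20]=0x8e, mem[0x12]=0x68, mem[0x2b]=0xf6, mem[0x10]=0xec, mem[0x1f]=0x01

MEM[0x20,0x12,0x2b,0x10,0x1f] = 8e 68 f6 ec 01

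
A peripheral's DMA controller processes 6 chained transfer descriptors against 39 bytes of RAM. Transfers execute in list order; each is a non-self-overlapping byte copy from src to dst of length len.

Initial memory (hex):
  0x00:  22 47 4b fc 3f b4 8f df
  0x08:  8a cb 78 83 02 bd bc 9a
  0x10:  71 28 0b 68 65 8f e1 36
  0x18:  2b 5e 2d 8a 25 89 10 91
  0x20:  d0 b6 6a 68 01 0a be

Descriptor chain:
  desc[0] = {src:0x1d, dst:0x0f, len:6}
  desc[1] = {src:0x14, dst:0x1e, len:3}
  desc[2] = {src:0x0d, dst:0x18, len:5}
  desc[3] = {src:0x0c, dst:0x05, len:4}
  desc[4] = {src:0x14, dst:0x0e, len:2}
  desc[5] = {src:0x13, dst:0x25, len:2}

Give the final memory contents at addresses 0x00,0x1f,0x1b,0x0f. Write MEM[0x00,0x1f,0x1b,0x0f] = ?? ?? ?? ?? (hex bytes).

MEM[0x00,0x1f,0x1b,0x0f] = 22 8f 10 8f

#0 dst[0x0f+6] := {0x89,0x10,0x91,0xd0,0xb6,0x6a}
#1 dst[0x1e+3] := {0x6a,0x8f,0xe1}
#2 dst[0x18+5] := {0xbd,0xbc,0x89,0x10,0x91}
#3 dst[0x05+4] := {0x02,0xbd,0xbc,0x89}
#4 dst[0x0e+2] := {0x6a,0x8f}
#5 dst[0x25+2] := {0xb6,0x6a}
query mem[0x00]=0x22, mem[0x1f]=0x8f, mem[0x1b]=0x10, mem[0x0f]=0x8f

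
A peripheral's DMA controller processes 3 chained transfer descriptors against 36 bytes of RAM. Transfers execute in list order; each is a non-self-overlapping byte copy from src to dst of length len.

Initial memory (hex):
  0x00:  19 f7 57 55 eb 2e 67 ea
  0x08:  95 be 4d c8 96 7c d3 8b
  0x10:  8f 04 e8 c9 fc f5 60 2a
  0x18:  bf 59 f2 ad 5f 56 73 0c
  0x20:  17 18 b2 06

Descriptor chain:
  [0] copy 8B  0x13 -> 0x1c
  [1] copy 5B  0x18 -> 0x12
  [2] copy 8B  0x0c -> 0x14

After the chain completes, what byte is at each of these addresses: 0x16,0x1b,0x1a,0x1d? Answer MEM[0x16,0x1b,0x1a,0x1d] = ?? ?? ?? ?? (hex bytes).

MEM[0x16,0x1b,0x1a,0x1d] = d3 59 bf fc

D0: mem[0x1c..0x23] <- [c9 fc f5 60 2a bf 59 f2]
D1: mem[0x12..0x16] <- [bf 59 f2 ad c9]
D2: mem[0x14..0x1b] <- [96 7c d3 8b 8f 04 bf 59]
query mem[0x16]=0xd3, mem[0x1b]=0x59, mem[0x1a]=0xbf, mem[0x1d]=0xfc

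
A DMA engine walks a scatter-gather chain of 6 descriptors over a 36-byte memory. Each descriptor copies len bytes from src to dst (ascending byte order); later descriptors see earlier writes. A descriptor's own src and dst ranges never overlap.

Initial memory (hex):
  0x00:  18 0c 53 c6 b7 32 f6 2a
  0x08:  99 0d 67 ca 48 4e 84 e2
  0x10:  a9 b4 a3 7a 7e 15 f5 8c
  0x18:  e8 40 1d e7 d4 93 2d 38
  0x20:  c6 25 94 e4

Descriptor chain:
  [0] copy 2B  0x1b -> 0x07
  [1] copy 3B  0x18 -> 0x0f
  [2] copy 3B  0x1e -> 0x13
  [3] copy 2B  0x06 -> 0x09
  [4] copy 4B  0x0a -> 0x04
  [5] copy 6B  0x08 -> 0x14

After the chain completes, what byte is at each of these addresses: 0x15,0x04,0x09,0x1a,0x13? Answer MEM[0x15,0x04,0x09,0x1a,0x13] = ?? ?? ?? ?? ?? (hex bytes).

[0] 0x1b->0x07 len=2 : e7 d4
[1] 0x18->0x0f len=3 : e8 40 1d
[2] 0x1e->0x13 len=3 : 2d 38 c6
[3] 0x06->0x09 len=2 : f6 e7
[4] 0x0a->0x04 len=4 : e7 ca 48 4e
[5] 0x08->0x14 len=6 : d4 f6 e7 ca 48 4e
query mem[0x15]=0xf6, mem[0x04]=0xe7, mem[0x09]=0xf6, mem[0x1a]=0x1d, mem[0x13]=0x2d

MEM[0x15,0x04,0x09,0x1a,0x13] = f6 e7 f6 1d 2d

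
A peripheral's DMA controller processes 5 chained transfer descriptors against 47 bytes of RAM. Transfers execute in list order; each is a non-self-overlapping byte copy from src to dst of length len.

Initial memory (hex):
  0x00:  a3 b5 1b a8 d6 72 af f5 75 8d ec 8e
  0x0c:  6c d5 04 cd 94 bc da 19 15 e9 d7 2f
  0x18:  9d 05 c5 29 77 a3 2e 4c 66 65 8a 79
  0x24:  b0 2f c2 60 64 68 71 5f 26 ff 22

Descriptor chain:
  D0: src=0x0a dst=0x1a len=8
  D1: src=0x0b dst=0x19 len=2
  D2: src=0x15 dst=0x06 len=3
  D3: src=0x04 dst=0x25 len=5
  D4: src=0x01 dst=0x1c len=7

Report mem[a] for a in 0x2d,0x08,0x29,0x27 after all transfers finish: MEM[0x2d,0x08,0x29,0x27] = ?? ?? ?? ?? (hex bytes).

MEM[0x2d,0x08,0x29,0x27] = ff 2f 2f e9

D0: mem[0x1a..0x21] <- [ec 8e 6c d5 04 cd 94 bc]
D1: mem[0x19..0x1a] <- [8e 6c]
D2: mem[0x06..0x08] <- [e9 d7 2f]
D3: mem[0x25..0x29] <- [d6 72 e9 d7 2f]
D4: mem[0x1c..0x22] <- [b5 1b a8 d6 72 e9 d7]
query mem[0x2d]=0xff, mem[0x08]=0x2f, mem[0x29]=0x2f, mem[0x27]=0xe9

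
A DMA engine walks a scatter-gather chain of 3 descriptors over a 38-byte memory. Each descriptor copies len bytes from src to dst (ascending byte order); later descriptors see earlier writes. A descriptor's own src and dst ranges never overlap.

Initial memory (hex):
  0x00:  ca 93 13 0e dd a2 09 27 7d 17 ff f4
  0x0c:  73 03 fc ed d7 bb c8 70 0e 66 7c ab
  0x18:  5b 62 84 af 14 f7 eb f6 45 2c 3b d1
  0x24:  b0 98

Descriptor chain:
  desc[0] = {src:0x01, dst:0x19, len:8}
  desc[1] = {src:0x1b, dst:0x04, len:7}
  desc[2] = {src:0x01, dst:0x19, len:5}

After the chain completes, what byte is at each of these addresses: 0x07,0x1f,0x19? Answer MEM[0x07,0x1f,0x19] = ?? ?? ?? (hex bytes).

MEM[0x07,0x1f,0x19] = 09 27 93

#0 dst[0x19+8] := {0x93,0x13,0x0e,0xdd,0xa2,0x09,0x27,0x7d}
#1 dst[0x04+7] := {0x0e,0xdd,0xa2,0x09,0x27,0x7d,0x2c}
#2 dst[0x19+5] := {0x93,0x13,0x0e,0x0e,0xdd}
query mem[0x07]=0x09, mem[0x1f]=0x27, mem[0x19]=0x93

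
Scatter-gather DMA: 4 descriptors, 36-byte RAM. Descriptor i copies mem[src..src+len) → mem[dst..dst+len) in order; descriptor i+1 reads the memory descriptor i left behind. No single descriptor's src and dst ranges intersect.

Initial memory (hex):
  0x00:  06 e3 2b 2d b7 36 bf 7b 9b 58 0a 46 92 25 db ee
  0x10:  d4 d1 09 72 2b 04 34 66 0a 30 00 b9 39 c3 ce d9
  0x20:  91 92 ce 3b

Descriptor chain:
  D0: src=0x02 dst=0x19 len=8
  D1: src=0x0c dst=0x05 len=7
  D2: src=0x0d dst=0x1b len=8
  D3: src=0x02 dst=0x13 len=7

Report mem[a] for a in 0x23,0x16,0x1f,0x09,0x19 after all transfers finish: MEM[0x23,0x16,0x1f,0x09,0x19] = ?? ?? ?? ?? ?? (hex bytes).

D0: mem[0x19..0x20] <- [2b 2d b7 36 bf 7b 9b 58]
D1: mem[0x05..0x0b] <- [92 25 db ee d4 d1 09]
D2: mem[0x1b..0x22] <- [25 db ee d4 d1 09 72 2b]
D3: mem[0x13..0x19] <- [2b 2d b7 92 25 db ee]
query mem[0x23]=0x3b, mem[0x16]=0x92, mem[0x1f]=0xd1, mem[0x09]=0xd4, mem[0x19]=0xee

MEM[0x23,0x16,0x1f,0x09,0x19] = 3b 92 d1 d4 ee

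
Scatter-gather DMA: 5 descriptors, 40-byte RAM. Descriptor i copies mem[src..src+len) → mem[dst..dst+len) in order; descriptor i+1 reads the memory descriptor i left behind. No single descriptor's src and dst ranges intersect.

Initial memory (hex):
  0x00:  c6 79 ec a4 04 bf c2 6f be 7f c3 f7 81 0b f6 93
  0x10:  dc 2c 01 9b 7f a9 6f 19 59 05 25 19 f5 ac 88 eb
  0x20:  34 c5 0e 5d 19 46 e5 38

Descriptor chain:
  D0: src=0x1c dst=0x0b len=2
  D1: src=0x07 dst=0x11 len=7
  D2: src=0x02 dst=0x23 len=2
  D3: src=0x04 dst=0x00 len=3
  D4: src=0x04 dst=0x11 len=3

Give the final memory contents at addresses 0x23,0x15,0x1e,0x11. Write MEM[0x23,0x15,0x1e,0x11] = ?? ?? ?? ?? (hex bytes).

[0] 0x1c->0x0b len=2 : f5 ac
[1] 0x07->0x11 len=7 : 6f be 7f c3 f5 ac 0b
[2] 0x02->0x23 len=2 : ec a4
[3] 0x04->0x00 len=3 : 04 bf c2
[4] 0x04->0x11 len=3 : 04 bf c2
query mem[0x23]=0xec, mem[0x15]=0xf5, mem[0x1e]=0x88, mem[0x11]=0x04

MEM[0x23,0x15,0x1e,0x11] = ec f5 88 04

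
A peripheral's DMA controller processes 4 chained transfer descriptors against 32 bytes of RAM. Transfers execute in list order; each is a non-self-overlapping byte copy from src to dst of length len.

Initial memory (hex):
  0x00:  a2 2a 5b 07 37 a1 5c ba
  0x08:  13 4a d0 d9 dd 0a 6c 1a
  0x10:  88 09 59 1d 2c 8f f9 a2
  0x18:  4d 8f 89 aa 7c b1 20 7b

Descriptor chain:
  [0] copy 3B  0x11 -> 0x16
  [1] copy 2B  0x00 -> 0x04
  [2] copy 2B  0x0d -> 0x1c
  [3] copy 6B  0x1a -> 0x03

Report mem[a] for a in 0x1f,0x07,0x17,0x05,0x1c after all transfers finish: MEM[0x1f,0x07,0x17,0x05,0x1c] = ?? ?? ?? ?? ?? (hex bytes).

MEM[0x1f,0x07,0x17,0x05,0x1c] = 7b 20 59 0a 0a

#0 dst[0x16+3] := {0x09,0x59,0x1d}
#1 dst[0x04+2] := {0xa2,0x2a}
#2 dst[0x1c+2] := {0x0a,0x6c}
#3 dst[0x03+6] := {0x89,0xaa,0x0a,0x6c,0x20,0x7b}
query mem[0x1f]=0x7b, mem[0x07]=0x20, mem[0x17]=0x59, mem[0x05]=0x0a, mem[0x1c]=0x0a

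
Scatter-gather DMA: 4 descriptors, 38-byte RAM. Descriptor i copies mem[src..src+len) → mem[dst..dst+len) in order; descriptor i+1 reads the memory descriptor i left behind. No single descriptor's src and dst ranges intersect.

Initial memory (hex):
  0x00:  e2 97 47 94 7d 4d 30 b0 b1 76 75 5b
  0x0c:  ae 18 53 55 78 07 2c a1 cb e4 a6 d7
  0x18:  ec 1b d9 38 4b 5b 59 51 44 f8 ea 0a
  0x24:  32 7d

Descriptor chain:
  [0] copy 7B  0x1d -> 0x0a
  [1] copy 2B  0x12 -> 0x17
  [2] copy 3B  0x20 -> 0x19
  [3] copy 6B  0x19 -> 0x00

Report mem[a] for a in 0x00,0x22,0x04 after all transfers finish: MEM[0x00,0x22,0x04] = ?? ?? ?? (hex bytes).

  after D0: wrote 7B at 0x0a = 5b595144f8ea0a
  after D1: wrote 2B at 0x17 = 2ca1
  after D2: wrote 3B at 0x19 = 44f8ea
  after D3: wrote 6B at 0x00 = 44f8ea4b5b59
query mem[0x00]=0x44, mem[0x22]=0xea, mem[0x04]=0x5b

MEM[0x00,0x22,0x04] = 44 ea 5b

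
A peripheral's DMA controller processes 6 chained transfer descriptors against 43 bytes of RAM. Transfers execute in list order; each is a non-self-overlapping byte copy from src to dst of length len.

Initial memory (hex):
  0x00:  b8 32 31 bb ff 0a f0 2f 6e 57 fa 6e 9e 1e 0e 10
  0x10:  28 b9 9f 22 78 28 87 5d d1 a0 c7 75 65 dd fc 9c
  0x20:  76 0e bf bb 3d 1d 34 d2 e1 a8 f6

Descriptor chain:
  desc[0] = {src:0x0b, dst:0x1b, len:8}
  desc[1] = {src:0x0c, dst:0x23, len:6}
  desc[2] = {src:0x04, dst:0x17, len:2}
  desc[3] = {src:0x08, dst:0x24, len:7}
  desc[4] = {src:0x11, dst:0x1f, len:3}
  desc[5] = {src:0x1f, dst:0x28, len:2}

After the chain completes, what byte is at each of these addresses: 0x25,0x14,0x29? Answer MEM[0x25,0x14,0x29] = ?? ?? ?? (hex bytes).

  after D0: wrote 8B at 0x1b = 6e9e1e0e1028b99f
  after D1: wrote 6B at 0x23 = 9e1e0e1028b9
  after D2: wrote 2B at 0x17 = ff0a
  after D3: wrote 7B at 0x24 = 6e57fa6e9e1e0e
  after D4: wrote 3B at 0x1f = b99f22
  after D5: wrote 2B at 0x28 = b99f
query mem[0x25]=0x57, mem[0x14]=0x78, mem[0x29]=0x9f

MEM[0x25,0x14,0x29] = 57 78 9f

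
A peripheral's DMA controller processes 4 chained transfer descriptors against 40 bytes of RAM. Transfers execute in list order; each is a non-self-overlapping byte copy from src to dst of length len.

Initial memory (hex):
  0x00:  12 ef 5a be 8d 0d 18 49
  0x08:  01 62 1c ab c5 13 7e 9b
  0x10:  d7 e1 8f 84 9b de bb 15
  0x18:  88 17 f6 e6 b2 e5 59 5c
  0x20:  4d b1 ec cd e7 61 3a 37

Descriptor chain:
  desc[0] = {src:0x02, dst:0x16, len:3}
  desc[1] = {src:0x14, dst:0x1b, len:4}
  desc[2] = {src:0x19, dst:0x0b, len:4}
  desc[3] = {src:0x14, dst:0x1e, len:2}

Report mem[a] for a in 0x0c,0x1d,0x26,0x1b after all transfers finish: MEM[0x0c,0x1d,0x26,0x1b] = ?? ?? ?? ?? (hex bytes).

D0: mem[0x16..0x18] <- [5a be 8d]
D1: mem[0x1b..0x1e] <- [9b de 5a be]
D2: mem[0x0b..0x0e] <- [17 f6 9b de]
D3: mem[0x1e..0x1f] <- [9b de]
query mem[0x0c]=0xf6, mem[0x1d]=0x5a, mem[0x26]=0x3a, mem[0x1b]=0x9b

MEM[0x0c,0x1d,0x26,0x1b] = f6 5a 3a 9b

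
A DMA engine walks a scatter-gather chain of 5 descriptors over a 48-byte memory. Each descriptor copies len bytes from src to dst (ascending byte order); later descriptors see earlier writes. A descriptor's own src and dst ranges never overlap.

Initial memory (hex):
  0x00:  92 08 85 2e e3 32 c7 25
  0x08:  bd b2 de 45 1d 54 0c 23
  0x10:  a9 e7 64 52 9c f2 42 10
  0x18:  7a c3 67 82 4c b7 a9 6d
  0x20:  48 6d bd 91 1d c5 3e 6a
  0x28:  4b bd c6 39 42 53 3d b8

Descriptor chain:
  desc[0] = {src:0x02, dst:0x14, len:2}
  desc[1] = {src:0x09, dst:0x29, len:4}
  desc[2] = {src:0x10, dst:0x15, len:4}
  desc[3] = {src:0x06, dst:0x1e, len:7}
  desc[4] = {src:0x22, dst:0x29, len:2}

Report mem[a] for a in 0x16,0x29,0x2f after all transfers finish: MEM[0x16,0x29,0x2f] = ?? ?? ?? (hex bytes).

MEM[0x16,0x29,0x2f] = e7 de b8

D0: mem[0x14..0x15] <- [85 2e]
D1: mem[0x29..0x2c] <- [b2 de 45 1d]
D2: mem[0x15..0x18] <- [a9 e7 64 52]
D3: mem[0x1e..0x24] <- [c7 25 bd b2 de 45 1d]
D4: mem[0x29..0x2a] <- [de 45]
query mem[0x16]=0xe7, mem[0x29]=0xde, mem[0x2f]=0xb8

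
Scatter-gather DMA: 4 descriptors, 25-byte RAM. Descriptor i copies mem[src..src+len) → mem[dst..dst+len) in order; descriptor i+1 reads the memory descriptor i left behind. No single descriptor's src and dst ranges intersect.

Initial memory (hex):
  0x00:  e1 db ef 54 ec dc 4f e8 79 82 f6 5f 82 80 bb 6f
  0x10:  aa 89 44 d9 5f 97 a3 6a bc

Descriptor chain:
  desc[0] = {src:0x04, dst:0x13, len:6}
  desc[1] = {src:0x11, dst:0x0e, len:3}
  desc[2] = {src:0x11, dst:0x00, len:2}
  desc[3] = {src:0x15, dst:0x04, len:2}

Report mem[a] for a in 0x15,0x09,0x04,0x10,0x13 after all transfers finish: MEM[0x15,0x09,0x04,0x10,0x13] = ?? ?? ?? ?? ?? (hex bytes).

MEM[0x15,0x09,0x04,0x10,0x13] = 4f 82 4f ec ec

  after D0: wrote 6B at 0x13 = ecdc4fe87982
  after D1: wrote 3B at 0x0e = 8944ec
  after D2: wrote 2B at 0x00 = 8944
  after D3: wrote 2B at 0x04 = 4fe8
query mem[0x15]=0x4f, mem[0x09]=0x82, mem[0x04]=0x4f, mem[0x10]=0xec, mem[0x13]=0xec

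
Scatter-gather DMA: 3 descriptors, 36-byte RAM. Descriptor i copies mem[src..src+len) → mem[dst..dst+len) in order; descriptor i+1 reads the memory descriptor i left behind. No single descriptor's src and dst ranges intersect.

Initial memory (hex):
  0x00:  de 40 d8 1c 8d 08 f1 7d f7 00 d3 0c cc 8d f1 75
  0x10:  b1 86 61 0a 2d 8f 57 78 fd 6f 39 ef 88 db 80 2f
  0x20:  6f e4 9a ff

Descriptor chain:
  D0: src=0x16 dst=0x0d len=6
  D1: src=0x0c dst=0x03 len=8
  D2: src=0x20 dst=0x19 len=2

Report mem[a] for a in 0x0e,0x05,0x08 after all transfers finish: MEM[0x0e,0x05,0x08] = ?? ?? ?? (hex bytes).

[0] 0x16->0x0d len=6 : 57 78 fd 6f 39 ef
[1] 0x0c->0x03 len=8 : cc 57 78 fd 6f 39 ef 0a
[2] 0x20->0x19 len=2 : 6f e4
query mem[0x0e]=0x78, mem[0x05]=0x78, mem[0x08]=0x39

MEM[0x0e,0x05,0x08] = 78 78 39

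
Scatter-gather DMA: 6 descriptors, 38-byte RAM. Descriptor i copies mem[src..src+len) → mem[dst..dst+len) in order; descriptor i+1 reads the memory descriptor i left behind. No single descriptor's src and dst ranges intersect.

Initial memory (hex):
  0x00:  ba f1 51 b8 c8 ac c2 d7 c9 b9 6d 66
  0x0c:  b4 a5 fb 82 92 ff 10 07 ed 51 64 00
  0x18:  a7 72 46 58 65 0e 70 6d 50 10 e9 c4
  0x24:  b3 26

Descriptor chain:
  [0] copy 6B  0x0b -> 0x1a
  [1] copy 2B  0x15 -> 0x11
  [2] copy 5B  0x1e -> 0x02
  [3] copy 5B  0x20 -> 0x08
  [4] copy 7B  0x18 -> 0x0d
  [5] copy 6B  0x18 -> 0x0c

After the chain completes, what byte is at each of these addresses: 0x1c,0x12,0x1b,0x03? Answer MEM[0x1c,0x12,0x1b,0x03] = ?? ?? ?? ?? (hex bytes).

#0 dst[0x1a+6] := {0x66,0xb4,0xa5,0xfb,0x82,0x92}
#1 dst[0x11+2] := {0x51,0x64}
#2 dst[0x02+5] := {0x82,0x92,0x50,0x10,0xe9}
#3 dst[0x08+5] := {0x50,0x10,0xe9,0xc4,0xb3}
#4 dst[0x0d+7] := {0xa7,0x72,0x66,0xb4,0xa5,0xfb,0x82}
#5 dst[0x0c+6] := {0xa7,0x72,0x66,0xb4,0xa5,0xfb}
query mem[0x1c]=0xa5, mem[0x12]=0xfb, mem[0x1b]=0xb4, mem[0x03]=0x92

MEM[0x1c,0x12,0x1b,0x03] = a5 fb b4 92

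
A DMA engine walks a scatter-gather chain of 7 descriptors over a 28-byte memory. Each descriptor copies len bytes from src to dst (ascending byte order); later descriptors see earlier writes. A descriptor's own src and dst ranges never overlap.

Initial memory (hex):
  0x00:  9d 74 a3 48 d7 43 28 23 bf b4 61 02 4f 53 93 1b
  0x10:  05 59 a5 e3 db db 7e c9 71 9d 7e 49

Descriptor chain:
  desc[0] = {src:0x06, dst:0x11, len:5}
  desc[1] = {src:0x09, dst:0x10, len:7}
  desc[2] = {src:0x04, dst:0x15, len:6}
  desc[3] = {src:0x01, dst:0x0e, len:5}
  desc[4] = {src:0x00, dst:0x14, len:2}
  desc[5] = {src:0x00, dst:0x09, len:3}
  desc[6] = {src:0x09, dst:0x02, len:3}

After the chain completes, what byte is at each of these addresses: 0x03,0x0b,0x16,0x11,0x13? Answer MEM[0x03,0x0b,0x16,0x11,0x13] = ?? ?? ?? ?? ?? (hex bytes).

#0 dst[0x11+5] := {0x28,0x23,0xbf,0xb4,0x61}
#1 dst[0x10+7] := {0xb4,0x61,0x02,0x4f,0x53,0x93,0x1b}
#2 dst[0x15+6] := {0xd7,0x43,0x28,0x23,0xbf,0xb4}
#3 dst[0x0e+5] := {0x74,0xa3,0x48,0xd7,0x43}
#4 dst[0x14+2] := {0x9d,0x74}
#5 dst[0x09+3] := {0x9d,0x74,0xa3}
#6 dst[0x02+3] := {0x9d,0x74,0xa3}
query mem[0x03]=0x74, mem[0x0b]=0xa3, mem[0x16]=0x43, mem[0x11]=0xd7, mem[0x13]=0x4f

MEM[0x03,0x0b,0x16,0x11,0x13] = 74 a3 43 d7 4f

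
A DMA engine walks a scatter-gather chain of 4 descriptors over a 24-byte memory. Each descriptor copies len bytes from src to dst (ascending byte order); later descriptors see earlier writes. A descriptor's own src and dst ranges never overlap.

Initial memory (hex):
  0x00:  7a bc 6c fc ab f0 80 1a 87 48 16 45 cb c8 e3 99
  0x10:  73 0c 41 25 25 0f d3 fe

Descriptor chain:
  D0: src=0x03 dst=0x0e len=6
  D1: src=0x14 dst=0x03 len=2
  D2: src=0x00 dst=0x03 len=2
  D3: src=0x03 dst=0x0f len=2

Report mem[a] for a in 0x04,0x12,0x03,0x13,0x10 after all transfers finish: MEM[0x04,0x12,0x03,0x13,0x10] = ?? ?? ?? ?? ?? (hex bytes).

[0] 0x03->0x0e len=6 : fc ab f0 80 1a 87
[1] 0x14->0x03 len=2 : 25 0f
[2] 0x00->0x03 len=2 : 7a bc
[3] 0x03->0x0f len=2 : 7a bc
query mem[0x04]=0xbc, mem[0x12]=0x1a, mem[0x03]=0x7a, mem[0x13]=0x87, mem[0x10]=0xbc

MEM[0x04,0x12,0x03,0x13,0x10] = bc 1a 7a 87 bc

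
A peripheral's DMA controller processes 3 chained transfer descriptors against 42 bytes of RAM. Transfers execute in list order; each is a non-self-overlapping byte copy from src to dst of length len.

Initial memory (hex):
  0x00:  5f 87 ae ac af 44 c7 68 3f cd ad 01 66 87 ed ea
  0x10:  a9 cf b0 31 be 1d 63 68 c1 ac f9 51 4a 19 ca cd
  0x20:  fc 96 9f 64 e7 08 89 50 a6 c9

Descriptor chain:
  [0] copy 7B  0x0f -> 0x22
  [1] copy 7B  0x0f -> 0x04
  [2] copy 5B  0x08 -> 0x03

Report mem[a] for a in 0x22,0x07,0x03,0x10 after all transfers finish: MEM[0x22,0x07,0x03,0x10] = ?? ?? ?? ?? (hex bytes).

MEM[0x22,0x07,0x03,0x10] = ea 66 31 a9

#0 dst[0x22+7] := {0xea,0xa9,0xcf,0xb0,0x31,0xbe,0x1d}
#1 dst[0x04+7] := {0xea,0xa9,0xcf,0xb0,0x31,0xbe,0x1d}
#2 dst[0x03+5] := {0x31,0xbe,0x1d,0x01,0x66}
query mem[0x22]=0xea, mem[0x07]=0x66, mem[0x03]=0x31, mem[0x10]=0xa9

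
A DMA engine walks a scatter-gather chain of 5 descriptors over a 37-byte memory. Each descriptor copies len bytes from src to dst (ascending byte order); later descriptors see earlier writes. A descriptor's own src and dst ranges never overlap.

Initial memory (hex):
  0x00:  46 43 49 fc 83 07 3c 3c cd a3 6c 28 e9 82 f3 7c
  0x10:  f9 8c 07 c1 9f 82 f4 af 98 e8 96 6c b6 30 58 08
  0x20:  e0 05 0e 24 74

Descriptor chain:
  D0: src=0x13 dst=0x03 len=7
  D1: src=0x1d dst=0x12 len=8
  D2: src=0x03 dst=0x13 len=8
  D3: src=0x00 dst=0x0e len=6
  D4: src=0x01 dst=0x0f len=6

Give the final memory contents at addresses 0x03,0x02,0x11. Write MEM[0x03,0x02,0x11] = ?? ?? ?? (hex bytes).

MEM[0x03,0x02,0x11] = c1 49 c1

D0: mem[0x03..0x09] <- [c1 9f 82 f4 af 98 e8]
D1: mem[0x12..0x19] <- [30 58 08 e0 05 0e 24 74]
D2: mem[0x13..0x1a] <- [c1 9f 82 f4 af 98 e8 6c]
D3: mem[0x0e..0x13] <- [46 43 49 c1 9f 82]
D4: mem[0x0f..0x14] <- [43 49 c1 9f 82 f4]
query mem[0x03]=0xc1, mem[0x02]=0x49, mem[0x11]=0xc1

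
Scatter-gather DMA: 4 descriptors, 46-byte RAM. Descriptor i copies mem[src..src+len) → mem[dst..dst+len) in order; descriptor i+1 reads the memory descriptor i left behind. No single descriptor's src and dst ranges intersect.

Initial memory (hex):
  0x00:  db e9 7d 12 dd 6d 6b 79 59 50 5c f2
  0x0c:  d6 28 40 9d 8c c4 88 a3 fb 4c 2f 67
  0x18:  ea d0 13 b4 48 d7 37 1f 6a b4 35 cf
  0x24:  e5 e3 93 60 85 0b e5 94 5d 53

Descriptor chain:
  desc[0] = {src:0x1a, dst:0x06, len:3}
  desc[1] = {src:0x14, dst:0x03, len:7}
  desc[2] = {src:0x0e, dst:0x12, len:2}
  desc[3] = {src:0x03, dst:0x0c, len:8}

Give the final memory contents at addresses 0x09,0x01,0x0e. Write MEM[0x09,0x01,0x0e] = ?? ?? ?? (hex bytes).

MEM[0x09,0x01,0x0e] = 13 e9 2f

D0: mem[0x06..0x08] <- [13 b4 48]
D1: mem[0x03..0x09] <- [fb 4c 2f 67 ea d0 13]
D2: mem[0x12..0x13] <- [40 9d]
D3: mem[0x0c..0x13] <- [fb 4c 2f 67 ea d0 13 5c]
query mem[0x09]=0x13, mem[0x01]=0xe9, mem[0x0e]=0x2f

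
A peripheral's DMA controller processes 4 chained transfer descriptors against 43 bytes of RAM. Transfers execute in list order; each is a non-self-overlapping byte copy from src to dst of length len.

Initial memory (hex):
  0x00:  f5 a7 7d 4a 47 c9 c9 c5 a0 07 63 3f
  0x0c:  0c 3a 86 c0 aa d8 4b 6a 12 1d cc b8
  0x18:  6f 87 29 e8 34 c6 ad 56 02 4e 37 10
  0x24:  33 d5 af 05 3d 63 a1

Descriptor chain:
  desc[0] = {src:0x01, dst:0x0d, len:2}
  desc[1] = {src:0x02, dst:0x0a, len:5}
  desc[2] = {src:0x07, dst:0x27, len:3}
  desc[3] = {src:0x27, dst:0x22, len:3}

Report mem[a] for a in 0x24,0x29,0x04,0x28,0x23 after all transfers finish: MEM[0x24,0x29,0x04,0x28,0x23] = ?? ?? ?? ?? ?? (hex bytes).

  after D0: wrote 2B at 0x0d = a77d
  after D1: wrote 5B at 0x0a = 7d4a47c9c9
  after D2: wrote 3B at 0x27 = c5a007
  after D3: wrote 3B at 0x22 = c5a007
query mem[0x24]=0x07, mem[0x29]=0x07, mem[0x04]=0x47, mem[0x28]=0xa0, mem[0x23]=0xa0

MEM[0x24,0x29,0x04,0x28,0x23] = 07 07 47 a0 a0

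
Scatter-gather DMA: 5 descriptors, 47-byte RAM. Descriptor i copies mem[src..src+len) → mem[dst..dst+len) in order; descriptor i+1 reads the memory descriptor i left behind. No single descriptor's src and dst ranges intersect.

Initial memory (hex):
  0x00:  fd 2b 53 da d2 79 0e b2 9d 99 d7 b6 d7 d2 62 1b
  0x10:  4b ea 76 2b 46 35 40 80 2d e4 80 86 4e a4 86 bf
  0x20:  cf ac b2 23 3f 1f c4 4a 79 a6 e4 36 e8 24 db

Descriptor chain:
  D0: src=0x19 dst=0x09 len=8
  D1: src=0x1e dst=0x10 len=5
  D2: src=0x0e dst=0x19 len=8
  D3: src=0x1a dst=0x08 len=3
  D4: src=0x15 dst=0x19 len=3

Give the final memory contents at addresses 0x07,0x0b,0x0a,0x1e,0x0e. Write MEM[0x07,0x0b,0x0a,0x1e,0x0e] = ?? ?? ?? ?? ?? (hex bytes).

#0 dst[0x09+8] := {0xe4,0x80,0x86,0x4e,0xa4,0x86,0xbf,0xcf}
#1 dst[0x10+5] := {0x86,0xbf,0xcf,0xac,0xb2}
#2 dst[0x19+8] := {0x86,0xbf,0x86,0xbf,0xcf,0xac,0xb2,0x35}
#3 dst[0x08+3] := {0xbf,0x86,0xbf}
#4 dst[0x19+3] := {0x35,0x40,0x80}
query mem[0x07]=0xb2, mem[0x0b]=0x86, mem[0x0a]=0xbf, mem[0x1e]=0xac, mem[0x0e]=0x86

MEM[0x07,0x0b,0x0a,0x1e,0x0e] = b2 86 bf ac 86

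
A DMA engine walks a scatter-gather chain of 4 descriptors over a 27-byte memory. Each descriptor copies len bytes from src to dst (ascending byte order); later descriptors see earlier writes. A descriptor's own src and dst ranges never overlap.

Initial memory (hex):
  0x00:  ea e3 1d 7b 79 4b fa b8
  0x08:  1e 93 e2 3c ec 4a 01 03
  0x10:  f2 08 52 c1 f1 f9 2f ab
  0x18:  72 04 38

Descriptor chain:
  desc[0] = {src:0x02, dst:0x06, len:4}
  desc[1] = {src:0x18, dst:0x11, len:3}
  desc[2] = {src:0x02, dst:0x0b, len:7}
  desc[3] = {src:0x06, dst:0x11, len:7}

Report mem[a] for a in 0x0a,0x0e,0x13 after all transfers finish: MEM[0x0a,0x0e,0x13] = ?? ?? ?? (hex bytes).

#0 dst[0x06+4] := {0x1d,0x7b,0x79,0x4b}
#1 dst[0x11+3] := {0x72,0x04,0x38}
#2 dst[0x0b+7] := {0x1d,0x7b,0x79,0x4b,0x1d,0x7b,0x79}
#3 dst[0x11+7] := {0x1d,0x7b,0x79,0x4b,0xe2,0x1d,0x7b}
query mem[0x0a]=0xe2, mem[0x0e]=0x4b, mem[0x13]=0x79

MEM[0x0a,0x0e,0x13] = e2 4b 79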